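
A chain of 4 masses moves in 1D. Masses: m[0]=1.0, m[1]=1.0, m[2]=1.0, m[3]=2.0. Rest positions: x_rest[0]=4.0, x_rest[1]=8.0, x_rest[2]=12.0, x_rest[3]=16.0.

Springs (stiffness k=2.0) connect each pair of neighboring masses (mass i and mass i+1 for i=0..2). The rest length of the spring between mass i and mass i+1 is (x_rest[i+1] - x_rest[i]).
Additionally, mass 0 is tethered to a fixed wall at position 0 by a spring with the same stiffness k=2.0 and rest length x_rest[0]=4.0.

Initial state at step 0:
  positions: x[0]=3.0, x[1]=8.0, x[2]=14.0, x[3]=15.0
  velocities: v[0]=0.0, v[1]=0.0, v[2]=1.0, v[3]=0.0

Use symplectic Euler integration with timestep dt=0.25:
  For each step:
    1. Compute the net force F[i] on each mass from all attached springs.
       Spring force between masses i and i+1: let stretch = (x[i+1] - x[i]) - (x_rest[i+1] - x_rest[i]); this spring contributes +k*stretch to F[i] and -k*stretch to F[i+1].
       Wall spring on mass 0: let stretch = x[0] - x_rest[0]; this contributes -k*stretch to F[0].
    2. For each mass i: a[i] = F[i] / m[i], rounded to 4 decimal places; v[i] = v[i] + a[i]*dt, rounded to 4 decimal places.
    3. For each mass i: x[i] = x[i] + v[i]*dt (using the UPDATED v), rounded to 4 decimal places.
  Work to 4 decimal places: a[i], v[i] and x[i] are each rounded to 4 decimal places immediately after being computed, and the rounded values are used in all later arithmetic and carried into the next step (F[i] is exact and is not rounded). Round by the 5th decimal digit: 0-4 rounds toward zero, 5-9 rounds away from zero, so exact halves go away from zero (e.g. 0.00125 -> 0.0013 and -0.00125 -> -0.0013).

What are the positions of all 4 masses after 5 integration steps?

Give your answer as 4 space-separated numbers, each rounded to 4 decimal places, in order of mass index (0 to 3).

Answer: 5.2596 8.4087 10.2311 16.6450

Derivation:
Step 0: x=[3.0000 8.0000 14.0000 15.0000] v=[0.0000 0.0000 1.0000 0.0000]
Step 1: x=[3.2500 8.1250 13.6250 15.1875] v=[1.0000 0.5000 -1.5000 0.7500]
Step 2: x=[3.7031 8.3281 12.7578 15.5274] v=[1.8125 0.8125 -3.4688 1.3594]
Step 3: x=[4.2715 8.5068 11.6831 15.9442] v=[2.2735 0.7149 -4.2989 1.6670]
Step 4: x=[4.8354 8.5532 10.7440 16.3446] v=[2.2554 0.1854 -3.7565 1.6017]
Step 5: x=[5.2596 8.4087 10.2311 16.6450] v=[1.6966 -0.5781 -2.0516 1.2016]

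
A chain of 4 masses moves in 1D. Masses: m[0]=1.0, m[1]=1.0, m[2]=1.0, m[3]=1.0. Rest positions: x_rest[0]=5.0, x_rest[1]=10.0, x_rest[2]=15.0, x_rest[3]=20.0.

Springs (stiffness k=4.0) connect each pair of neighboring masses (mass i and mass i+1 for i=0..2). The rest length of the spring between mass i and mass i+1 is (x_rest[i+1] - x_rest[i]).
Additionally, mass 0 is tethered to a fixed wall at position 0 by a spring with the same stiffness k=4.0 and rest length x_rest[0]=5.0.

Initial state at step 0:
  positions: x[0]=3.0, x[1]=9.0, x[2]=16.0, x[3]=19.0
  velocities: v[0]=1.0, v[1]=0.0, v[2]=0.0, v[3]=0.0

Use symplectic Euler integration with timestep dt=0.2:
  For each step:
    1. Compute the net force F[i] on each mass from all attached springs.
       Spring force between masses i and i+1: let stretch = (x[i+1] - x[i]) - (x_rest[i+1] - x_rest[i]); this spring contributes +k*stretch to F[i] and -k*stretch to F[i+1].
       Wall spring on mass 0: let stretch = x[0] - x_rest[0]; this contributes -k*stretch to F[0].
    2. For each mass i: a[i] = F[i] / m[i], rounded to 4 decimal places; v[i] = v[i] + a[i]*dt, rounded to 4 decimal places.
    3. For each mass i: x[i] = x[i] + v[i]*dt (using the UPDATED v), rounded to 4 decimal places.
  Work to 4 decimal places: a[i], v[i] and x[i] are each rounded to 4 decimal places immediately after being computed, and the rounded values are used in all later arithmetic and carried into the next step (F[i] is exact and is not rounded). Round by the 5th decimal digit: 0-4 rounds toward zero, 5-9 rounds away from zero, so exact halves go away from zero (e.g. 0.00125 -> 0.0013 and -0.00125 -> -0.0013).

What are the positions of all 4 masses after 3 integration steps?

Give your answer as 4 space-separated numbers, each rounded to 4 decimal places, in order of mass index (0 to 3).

Answer: 5.6383 9.7327 13.4461 20.2216

Derivation:
Step 0: x=[3.0000 9.0000 16.0000 19.0000] v=[1.0000 0.0000 0.0000 0.0000]
Step 1: x=[3.6800 9.1600 15.3600 19.3200] v=[3.4000 0.8000 -3.2000 1.6000]
Step 2: x=[4.6480 9.4352 14.3616 19.8064] v=[4.8400 1.3760 -4.9920 2.4320]
Step 3: x=[5.6383 9.7327 13.4461 20.2216] v=[4.9514 1.4874 -4.5773 2.0762]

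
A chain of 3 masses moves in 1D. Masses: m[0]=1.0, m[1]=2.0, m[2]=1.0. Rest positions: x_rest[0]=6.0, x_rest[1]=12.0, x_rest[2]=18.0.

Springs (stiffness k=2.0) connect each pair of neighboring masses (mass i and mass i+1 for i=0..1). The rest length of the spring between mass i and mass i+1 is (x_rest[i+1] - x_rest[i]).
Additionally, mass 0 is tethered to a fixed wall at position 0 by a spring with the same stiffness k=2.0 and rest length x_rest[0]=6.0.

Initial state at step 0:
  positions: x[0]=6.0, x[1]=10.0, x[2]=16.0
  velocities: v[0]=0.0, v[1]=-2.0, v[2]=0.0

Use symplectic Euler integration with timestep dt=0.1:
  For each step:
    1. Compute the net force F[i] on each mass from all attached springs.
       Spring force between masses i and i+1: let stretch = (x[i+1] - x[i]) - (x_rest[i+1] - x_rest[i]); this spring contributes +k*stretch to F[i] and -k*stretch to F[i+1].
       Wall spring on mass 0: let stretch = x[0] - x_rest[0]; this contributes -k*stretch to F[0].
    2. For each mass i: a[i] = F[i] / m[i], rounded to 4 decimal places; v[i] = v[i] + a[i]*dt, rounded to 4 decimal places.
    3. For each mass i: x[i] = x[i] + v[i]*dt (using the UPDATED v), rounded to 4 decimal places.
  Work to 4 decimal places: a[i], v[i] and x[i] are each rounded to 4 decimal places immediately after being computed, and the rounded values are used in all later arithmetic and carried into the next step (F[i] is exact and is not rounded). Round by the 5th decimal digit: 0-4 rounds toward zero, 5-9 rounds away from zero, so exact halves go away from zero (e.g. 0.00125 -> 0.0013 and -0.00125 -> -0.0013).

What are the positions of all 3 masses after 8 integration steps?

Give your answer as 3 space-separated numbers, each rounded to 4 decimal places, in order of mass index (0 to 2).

Step 0: x=[6.0000 10.0000 16.0000] v=[0.0000 -2.0000 0.0000]
Step 1: x=[5.9600 9.8200 16.0000] v=[-0.4000 -1.8000 0.0000]
Step 2: x=[5.8780 9.6632 15.9964] v=[-0.8200 -1.5680 -0.0360]
Step 3: x=[5.7541 9.5319 15.9861] v=[-1.2386 -1.3132 -0.1026]
Step 4: x=[5.5907 9.4273 15.9668] v=[-1.6339 -1.0456 -0.1934]
Step 5: x=[5.3922 9.3498 15.9367] v=[-1.9847 -0.7753 -0.3013]
Step 6: x=[5.1650 9.2986 15.8948] v=[-2.2716 -0.5124 -0.4187]
Step 7: x=[4.9172 9.2720 15.8410] v=[-2.4779 -0.2661 -0.5379]
Step 8: x=[4.6582 9.2675 15.7758] v=[-2.5904 -0.0447 -0.6517]

Answer: 4.6582 9.2675 15.7758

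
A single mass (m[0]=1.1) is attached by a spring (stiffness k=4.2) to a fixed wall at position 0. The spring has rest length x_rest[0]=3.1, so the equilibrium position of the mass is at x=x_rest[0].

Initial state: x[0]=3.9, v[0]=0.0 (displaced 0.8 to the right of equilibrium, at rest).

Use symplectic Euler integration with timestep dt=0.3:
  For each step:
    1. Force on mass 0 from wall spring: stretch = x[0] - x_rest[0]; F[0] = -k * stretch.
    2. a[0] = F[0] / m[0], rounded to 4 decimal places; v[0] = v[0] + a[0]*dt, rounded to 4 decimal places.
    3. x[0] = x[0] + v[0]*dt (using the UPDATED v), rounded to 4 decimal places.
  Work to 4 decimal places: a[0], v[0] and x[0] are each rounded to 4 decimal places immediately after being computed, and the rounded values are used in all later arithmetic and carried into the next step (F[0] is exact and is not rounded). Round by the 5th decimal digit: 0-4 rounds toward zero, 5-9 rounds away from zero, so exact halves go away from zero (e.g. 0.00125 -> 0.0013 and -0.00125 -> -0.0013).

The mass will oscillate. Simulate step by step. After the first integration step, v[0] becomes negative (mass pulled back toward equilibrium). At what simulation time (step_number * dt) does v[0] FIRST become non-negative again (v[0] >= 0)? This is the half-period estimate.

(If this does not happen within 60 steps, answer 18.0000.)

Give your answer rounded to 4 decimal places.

Step 0: x=[3.9000] v=[0.0000]
Step 1: x=[3.6251] v=[-0.9164]
Step 2: x=[3.1697] v=[-1.5179]
Step 3: x=[2.6904] v=[-1.5977]
Step 4: x=[2.3519] v=[-1.1285]
Step 5: x=[2.2704] v=[-0.2716]
Step 6: x=[2.4740] v=[0.6787]
First v>=0 after going negative at step 6, time=1.8000

Answer: 1.8000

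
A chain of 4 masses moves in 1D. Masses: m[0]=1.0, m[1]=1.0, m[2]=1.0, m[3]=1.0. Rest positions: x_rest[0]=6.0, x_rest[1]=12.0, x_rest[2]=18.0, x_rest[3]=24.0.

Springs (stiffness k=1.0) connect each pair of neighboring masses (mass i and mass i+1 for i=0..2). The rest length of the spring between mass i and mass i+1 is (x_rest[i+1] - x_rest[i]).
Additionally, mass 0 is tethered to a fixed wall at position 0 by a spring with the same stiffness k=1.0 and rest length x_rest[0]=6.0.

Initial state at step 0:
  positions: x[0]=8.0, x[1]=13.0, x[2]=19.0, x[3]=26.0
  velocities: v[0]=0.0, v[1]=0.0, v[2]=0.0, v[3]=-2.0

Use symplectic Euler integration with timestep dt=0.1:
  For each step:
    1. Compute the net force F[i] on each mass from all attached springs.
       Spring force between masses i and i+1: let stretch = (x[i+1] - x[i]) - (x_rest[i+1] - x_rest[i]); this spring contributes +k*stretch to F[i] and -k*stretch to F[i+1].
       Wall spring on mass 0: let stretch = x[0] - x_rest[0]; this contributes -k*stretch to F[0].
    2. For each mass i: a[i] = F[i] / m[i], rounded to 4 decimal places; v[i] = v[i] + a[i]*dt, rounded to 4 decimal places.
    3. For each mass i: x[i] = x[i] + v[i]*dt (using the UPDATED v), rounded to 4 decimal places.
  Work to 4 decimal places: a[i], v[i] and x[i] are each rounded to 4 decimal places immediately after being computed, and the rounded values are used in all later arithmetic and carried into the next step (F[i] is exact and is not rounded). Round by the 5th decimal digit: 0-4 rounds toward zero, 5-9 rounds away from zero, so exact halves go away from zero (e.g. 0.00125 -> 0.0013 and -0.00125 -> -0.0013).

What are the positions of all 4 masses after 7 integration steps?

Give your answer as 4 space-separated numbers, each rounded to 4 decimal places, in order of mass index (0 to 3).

Step 0: x=[8.0000 13.0000 19.0000 26.0000] v=[0.0000 0.0000 0.0000 -2.0000]
Step 1: x=[7.9700 13.0100 19.0100 25.7900] v=[-0.3000 0.1000 0.1000 -2.1000]
Step 2: x=[7.9107 13.0296 19.0278 25.5722] v=[-0.5930 0.1960 0.1780 -2.1780]
Step 3: x=[7.8235 13.0580 19.0511 25.3490] v=[-0.8722 0.2839 0.2326 -2.2324]
Step 4: x=[7.7104 13.0940 19.0774 25.1228] v=[-1.1311 0.3598 0.2631 -2.2622]
Step 5: x=[7.5740 13.1360 19.1043 24.8961] v=[-1.3638 0.4198 0.2693 -2.2667]
Step 6: x=[7.4175 13.1820 19.1295 24.6715] v=[-1.5650 0.4604 0.2517 -2.2459]
Step 7: x=[7.2445 13.2299 19.1506 24.4515] v=[-1.7303 0.4787 0.2112 -2.2001]

Answer: 7.2445 13.2299 19.1506 24.4515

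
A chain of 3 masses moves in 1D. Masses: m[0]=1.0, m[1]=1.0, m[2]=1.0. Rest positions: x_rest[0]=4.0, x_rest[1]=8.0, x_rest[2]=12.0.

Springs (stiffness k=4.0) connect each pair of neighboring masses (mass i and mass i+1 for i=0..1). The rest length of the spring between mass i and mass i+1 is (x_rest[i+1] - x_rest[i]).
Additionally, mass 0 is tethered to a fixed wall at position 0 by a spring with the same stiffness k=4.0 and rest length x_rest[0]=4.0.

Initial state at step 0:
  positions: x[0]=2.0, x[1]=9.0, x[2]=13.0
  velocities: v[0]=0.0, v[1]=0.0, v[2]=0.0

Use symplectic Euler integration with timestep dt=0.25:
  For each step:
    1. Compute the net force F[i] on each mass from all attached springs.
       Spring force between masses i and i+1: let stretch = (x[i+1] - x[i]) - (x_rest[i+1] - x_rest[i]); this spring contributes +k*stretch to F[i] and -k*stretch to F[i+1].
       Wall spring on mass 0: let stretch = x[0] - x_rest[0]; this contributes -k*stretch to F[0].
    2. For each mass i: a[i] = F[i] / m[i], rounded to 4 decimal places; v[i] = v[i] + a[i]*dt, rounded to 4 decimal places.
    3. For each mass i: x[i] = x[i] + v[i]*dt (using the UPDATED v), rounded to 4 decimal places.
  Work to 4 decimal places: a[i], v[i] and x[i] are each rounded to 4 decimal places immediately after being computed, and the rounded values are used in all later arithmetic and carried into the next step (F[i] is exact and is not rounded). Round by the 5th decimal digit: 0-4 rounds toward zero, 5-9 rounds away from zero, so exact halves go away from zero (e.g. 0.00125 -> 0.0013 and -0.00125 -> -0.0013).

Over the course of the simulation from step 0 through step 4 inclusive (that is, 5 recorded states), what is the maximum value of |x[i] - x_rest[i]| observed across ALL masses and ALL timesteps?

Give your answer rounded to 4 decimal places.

Step 0: x=[2.0000 9.0000 13.0000] v=[0.0000 0.0000 0.0000]
Step 1: x=[3.2500 8.2500 13.0000] v=[5.0000 -3.0000 0.0000]
Step 2: x=[4.9375 7.4375 12.8125] v=[6.7500 -3.2500 -0.7500]
Step 3: x=[6.0156 7.3438 12.2813] v=[4.3125 -0.3750 -2.1250]
Step 4: x=[5.9219 8.1524 11.5157] v=[-0.3749 3.2343 -3.0625]
Max displacement = 2.0156

Answer: 2.0156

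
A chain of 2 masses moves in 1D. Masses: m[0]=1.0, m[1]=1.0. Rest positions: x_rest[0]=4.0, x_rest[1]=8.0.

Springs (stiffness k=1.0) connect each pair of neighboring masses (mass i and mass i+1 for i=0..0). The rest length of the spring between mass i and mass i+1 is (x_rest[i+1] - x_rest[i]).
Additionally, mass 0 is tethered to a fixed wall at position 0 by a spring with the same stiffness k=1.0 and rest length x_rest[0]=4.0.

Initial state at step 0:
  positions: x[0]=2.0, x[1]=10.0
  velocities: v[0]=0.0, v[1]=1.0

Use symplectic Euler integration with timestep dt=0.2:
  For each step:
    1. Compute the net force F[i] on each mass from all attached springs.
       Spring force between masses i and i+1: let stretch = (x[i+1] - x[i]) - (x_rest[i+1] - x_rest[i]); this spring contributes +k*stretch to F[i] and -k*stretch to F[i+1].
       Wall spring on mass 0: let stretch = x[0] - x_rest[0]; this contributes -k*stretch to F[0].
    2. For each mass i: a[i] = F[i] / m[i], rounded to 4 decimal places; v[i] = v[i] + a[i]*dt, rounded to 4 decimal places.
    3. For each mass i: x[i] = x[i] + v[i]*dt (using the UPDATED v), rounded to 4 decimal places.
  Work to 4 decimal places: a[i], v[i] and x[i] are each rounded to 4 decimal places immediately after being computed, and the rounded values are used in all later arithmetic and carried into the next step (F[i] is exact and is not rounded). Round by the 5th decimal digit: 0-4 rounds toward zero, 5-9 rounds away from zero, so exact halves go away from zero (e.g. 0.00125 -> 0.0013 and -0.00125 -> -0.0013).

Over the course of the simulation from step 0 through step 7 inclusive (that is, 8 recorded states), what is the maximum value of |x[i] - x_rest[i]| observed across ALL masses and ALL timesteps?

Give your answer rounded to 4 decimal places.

Answer: 2.3530

Derivation:
Step 0: x=[2.0000 10.0000] v=[0.0000 1.0000]
Step 1: x=[2.2400 10.0400] v=[1.2000 0.2000]
Step 2: x=[2.7024 9.9280] v=[2.3120 -0.5600]
Step 3: x=[3.3457 9.6870] v=[3.2166 -1.2051]
Step 4: x=[4.1088 9.3523] v=[3.8157 -1.6734]
Step 5: x=[4.9173 8.9679] v=[4.0426 -1.9221]
Step 6: x=[5.6912 8.5815] v=[3.8693 -1.9322]
Step 7: x=[6.3530 8.2394] v=[3.3091 -1.7103]
Max displacement = 2.3530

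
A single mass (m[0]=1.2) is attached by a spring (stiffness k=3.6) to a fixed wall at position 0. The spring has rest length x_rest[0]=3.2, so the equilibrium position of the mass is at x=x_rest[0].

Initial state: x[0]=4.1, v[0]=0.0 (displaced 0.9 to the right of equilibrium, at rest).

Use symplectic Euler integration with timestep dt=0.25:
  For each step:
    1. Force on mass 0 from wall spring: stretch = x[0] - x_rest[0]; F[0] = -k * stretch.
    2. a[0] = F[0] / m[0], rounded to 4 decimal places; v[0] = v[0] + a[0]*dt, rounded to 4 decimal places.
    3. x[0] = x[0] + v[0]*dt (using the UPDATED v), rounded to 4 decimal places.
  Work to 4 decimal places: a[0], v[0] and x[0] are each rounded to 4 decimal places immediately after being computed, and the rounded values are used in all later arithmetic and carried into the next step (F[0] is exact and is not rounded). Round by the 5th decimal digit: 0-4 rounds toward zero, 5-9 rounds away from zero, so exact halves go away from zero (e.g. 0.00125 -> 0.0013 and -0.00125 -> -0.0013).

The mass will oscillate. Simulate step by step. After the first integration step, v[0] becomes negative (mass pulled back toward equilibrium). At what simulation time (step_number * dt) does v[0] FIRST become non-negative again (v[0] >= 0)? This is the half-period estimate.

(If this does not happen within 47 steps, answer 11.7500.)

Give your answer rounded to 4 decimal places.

Answer: 2.0000

Derivation:
Step 0: x=[4.1000] v=[0.0000]
Step 1: x=[3.9313] v=[-0.6750]
Step 2: x=[3.6254] v=[-1.2235]
Step 3: x=[3.2398] v=[-1.5426]
Step 4: x=[2.8467] v=[-1.5725]
Step 5: x=[2.5198] v=[-1.3075]
Step 6: x=[2.3205] v=[-0.7974]
Step 7: x=[2.2861] v=[-0.1378]
Step 8: x=[2.4230] v=[0.5476]
First v>=0 after going negative at step 8, time=2.0000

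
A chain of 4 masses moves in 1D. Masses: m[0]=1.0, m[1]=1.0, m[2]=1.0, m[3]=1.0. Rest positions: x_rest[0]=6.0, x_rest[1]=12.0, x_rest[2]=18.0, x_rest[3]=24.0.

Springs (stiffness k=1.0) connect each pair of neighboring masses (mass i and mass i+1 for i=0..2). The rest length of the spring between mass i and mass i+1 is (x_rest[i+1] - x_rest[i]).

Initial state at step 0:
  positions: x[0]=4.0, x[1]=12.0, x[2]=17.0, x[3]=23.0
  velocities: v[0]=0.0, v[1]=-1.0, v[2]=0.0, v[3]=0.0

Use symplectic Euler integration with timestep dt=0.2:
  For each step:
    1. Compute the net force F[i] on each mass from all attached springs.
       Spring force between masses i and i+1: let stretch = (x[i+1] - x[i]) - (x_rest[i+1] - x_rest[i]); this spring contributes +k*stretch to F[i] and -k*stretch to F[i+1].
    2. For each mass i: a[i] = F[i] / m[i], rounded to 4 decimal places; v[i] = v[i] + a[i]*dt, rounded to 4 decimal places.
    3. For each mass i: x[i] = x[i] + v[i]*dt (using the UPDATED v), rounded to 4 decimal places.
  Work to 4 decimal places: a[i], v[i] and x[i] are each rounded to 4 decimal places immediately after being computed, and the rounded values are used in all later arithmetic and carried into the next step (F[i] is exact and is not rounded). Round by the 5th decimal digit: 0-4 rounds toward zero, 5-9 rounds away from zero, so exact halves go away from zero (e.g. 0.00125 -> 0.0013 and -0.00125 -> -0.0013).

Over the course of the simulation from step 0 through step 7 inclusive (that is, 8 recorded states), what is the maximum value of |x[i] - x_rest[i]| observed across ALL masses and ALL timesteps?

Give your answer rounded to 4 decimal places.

Step 0: x=[4.0000 12.0000 17.0000 23.0000] v=[0.0000 -1.0000 0.0000 0.0000]
Step 1: x=[4.0800 11.6800 17.0400 23.0000] v=[0.4000 -1.6000 0.2000 0.0000]
Step 2: x=[4.2240 11.2704 17.1040 23.0016] v=[0.7200 -2.0480 0.3200 0.0080]
Step 3: x=[4.4099 10.8123 17.1706 23.0073] v=[0.9293 -2.2906 0.3328 0.0285]
Step 4: x=[4.6119 10.3524 17.2163 23.0195] v=[1.0098 -2.2994 0.2285 0.0612]
Step 5: x=[4.8035 9.9375 17.2196 23.0396] v=[0.9579 -2.0747 0.0164 0.1006]
Step 6: x=[4.9604 9.6085 17.1644 23.0669] v=[0.7847 -1.6451 -0.2760 0.1366]
Step 7: x=[5.0633 9.3958 17.0431 23.0981] v=[0.5143 -1.0635 -0.6067 0.1561]
Max displacement = 2.6042

Answer: 2.6042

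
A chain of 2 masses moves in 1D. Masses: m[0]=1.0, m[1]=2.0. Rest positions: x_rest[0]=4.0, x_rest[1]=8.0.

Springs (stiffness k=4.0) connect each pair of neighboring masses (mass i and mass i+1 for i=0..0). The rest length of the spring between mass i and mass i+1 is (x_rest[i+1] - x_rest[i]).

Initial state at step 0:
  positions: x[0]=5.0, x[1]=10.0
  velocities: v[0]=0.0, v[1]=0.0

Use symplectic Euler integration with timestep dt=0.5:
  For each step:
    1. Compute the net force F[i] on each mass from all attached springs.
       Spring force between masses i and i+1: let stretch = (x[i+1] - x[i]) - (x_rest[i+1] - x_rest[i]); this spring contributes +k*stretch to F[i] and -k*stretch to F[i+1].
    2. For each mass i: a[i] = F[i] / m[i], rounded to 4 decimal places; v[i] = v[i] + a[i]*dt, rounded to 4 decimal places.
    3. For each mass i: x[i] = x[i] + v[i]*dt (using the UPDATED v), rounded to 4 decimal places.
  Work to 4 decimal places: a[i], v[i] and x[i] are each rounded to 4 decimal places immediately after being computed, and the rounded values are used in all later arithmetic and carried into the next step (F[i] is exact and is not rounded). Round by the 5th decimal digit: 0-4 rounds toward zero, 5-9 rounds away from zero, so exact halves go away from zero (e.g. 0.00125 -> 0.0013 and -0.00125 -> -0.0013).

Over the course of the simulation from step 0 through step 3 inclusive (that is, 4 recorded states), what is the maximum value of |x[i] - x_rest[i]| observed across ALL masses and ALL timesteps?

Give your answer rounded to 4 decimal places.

Answer: 2.5000

Derivation:
Step 0: x=[5.0000 10.0000] v=[0.0000 0.0000]
Step 1: x=[6.0000 9.5000] v=[2.0000 -1.0000]
Step 2: x=[6.5000 9.2500] v=[1.0000 -0.5000]
Step 3: x=[5.7500 9.6250] v=[-1.5000 0.7500]
Max displacement = 2.5000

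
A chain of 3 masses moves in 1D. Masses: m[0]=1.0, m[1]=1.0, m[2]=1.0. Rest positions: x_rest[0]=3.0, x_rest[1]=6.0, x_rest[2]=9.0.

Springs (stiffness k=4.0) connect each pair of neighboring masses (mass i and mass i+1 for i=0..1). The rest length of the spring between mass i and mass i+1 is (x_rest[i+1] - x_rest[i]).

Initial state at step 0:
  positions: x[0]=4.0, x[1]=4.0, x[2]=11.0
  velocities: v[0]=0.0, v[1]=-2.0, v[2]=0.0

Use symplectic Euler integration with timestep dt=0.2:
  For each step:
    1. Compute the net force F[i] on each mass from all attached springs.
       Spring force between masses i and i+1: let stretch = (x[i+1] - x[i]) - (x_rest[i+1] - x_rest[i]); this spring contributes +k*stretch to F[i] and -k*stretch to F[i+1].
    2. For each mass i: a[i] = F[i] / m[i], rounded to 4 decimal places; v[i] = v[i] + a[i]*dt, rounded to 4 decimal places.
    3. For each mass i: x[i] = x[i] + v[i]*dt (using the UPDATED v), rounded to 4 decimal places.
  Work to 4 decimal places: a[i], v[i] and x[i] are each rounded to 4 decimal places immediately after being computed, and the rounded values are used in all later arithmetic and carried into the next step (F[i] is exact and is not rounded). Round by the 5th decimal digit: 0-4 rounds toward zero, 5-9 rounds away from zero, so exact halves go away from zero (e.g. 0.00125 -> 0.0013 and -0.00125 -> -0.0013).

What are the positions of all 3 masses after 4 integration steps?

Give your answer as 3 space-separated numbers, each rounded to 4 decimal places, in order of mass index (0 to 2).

Step 0: x=[4.0000 4.0000 11.0000] v=[0.0000 -2.0000 0.0000]
Step 1: x=[3.5200 4.7200 10.3600] v=[-2.4000 3.6000 -3.2000]
Step 2: x=[2.7520 6.1504 9.2976] v=[-3.8400 7.1520 -5.3120]
Step 3: x=[2.0477 7.5406 8.2116] v=[-3.5213 6.9510 -5.4298]
Step 4: x=[1.7423 8.1593 7.4983] v=[-1.5270 3.0935 -3.5666]

Answer: 1.7423 8.1593 7.4983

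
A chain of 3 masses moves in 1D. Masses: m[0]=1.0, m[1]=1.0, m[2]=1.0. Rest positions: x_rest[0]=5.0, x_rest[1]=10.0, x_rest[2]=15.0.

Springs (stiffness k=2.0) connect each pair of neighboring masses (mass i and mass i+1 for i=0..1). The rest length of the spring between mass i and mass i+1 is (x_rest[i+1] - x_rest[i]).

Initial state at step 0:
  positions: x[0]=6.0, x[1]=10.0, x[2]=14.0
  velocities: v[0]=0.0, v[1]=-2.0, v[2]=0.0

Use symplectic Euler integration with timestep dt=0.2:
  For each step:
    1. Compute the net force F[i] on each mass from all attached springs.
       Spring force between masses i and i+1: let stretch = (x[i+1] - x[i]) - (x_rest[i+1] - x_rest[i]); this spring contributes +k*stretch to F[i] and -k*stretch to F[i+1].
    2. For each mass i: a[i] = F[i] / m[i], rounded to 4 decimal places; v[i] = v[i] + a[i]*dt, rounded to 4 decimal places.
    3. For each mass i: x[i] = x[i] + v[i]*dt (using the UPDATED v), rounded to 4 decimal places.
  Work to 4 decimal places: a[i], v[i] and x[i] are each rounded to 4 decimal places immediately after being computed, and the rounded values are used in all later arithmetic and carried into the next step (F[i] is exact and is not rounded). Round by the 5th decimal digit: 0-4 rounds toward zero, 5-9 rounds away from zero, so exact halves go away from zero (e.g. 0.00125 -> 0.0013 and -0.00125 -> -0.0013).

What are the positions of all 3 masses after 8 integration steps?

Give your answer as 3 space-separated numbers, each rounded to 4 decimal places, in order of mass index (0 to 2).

Answer: 2.9752 9.3431 14.4817

Derivation:
Step 0: x=[6.0000 10.0000 14.0000] v=[0.0000 -2.0000 0.0000]
Step 1: x=[5.9200 9.6000 14.0800] v=[-0.4000 -2.0000 0.4000]
Step 2: x=[5.7344 9.2640 14.2016] v=[-0.9280 -1.6800 0.6080]
Step 3: x=[5.4312 9.0406 14.3282] v=[-1.5162 -1.1168 0.6330]
Step 4: x=[5.0167 8.9515 14.4318] v=[-2.0724 -0.4455 0.5180]
Step 5: x=[4.5170 8.9860 14.4970] v=[-2.4985 0.1727 0.3259]
Step 6: x=[3.9748 9.1039 14.5213] v=[-2.7109 0.5895 0.1215]
Step 7: x=[3.4429 9.2449 14.5122] v=[-2.6593 0.7048 -0.0455]
Step 8: x=[2.9752 9.3431 14.4817] v=[-2.3385 0.4909 -0.1524]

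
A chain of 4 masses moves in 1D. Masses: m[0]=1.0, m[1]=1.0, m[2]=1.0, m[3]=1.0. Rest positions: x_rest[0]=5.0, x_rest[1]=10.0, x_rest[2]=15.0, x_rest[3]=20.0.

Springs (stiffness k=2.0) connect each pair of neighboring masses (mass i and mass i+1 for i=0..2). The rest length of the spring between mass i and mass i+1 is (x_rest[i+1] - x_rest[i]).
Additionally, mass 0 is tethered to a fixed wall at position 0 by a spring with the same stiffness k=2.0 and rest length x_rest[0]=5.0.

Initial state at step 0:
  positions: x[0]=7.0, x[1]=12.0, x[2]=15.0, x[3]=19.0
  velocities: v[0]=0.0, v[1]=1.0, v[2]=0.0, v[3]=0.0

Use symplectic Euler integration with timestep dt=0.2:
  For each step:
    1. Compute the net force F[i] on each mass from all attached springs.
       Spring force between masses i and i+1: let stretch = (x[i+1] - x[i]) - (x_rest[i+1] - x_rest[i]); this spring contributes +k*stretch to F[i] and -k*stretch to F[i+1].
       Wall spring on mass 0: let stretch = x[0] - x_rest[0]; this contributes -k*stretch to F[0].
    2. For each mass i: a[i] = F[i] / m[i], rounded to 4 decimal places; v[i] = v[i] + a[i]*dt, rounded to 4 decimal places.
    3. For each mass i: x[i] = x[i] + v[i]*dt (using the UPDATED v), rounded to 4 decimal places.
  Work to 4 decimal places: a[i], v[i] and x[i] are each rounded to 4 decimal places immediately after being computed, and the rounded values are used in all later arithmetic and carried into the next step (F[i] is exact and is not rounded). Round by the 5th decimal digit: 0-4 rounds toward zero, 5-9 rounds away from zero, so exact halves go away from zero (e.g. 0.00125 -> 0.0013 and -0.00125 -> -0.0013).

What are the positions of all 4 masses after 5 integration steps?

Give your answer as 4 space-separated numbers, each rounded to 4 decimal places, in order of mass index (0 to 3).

Step 0: x=[7.0000 12.0000 15.0000 19.0000] v=[0.0000 1.0000 0.0000 0.0000]
Step 1: x=[6.8400 12.0400 15.0800 19.0800] v=[-0.8000 0.2000 0.4000 0.4000]
Step 2: x=[6.5488 11.9072 15.2368 19.2400] v=[-1.4560 -0.6640 0.7840 0.8000]
Step 3: x=[6.1624 11.6121 15.4475 19.4797] v=[-1.9322 -1.4755 1.0534 1.1987]
Step 4: x=[5.7189 11.1879 15.6739 19.7969] v=[-2.2173 -2.1212 1.1321 1.5858]
Step 5: x=[5.2554 10.6850 15.8713 20.1842] v=[-2.3173 -2.5144 0.9869 1.9366]

Answer: 5.2554 10.6850 15.8713 20.1842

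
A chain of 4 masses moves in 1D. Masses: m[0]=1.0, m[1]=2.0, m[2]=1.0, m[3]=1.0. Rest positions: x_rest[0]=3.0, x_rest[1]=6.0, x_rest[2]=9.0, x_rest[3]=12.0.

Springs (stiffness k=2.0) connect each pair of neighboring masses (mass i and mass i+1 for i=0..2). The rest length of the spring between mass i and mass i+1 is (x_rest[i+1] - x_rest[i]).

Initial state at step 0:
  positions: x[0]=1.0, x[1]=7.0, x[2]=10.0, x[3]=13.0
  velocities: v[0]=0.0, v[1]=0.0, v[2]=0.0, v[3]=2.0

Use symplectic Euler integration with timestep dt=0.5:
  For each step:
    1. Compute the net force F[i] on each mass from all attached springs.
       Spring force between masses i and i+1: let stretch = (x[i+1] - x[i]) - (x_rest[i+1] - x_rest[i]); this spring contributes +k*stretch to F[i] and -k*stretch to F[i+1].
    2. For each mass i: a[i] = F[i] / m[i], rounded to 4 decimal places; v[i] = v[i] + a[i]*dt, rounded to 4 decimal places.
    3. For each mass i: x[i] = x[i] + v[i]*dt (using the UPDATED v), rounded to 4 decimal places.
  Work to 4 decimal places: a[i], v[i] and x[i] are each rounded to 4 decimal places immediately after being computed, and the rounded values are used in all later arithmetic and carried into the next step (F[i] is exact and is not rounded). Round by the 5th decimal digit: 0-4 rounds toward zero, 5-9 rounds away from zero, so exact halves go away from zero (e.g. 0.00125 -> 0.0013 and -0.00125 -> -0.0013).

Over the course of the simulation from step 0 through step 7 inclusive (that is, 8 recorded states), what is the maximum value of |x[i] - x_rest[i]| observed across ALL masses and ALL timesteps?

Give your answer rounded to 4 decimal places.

Answer: 3.1252

Derivation:
Step 0: x=[1.0000 7.0000 10.0000 13.0000] v=[0.0000 0.0000 0.0000 2.0000]
Step 1: x=[2.5000 6.2500 10.0000 14.0000] v=[3.0000 -1.5000 0.0000 2.0000]
Step 2: x=[4.3750 5.5000 10.1250 14.5000] v=[3.7500 -1.5000 0.2500 1.0000]
Step 3: x=[5.3125 5.6250 10.1250 14.3125] v=[1.8750 0.2500 0.0000 -0.3750]
Step 4: x=[4.9063 6.7969 9.9688 13.5313] v=[-0.8125 2.3438 -0.3125 -1.5625]
Step 5: x=[3.9454 8.2892 10.0079 12.4688] v=[-1.9219 2.9845 0.0781 -2.1250]
Step 6: x=[3.6564 9.1252 10.4181 11.6759] v=[-0.5781 1.6720 0.8203 -1.5859]
Step 7: x=[4.6018 8.9172 10.8107 11.7541] v=[1.8907 -0.4160 0.7852 0.1563]
Max displacement = 3.1252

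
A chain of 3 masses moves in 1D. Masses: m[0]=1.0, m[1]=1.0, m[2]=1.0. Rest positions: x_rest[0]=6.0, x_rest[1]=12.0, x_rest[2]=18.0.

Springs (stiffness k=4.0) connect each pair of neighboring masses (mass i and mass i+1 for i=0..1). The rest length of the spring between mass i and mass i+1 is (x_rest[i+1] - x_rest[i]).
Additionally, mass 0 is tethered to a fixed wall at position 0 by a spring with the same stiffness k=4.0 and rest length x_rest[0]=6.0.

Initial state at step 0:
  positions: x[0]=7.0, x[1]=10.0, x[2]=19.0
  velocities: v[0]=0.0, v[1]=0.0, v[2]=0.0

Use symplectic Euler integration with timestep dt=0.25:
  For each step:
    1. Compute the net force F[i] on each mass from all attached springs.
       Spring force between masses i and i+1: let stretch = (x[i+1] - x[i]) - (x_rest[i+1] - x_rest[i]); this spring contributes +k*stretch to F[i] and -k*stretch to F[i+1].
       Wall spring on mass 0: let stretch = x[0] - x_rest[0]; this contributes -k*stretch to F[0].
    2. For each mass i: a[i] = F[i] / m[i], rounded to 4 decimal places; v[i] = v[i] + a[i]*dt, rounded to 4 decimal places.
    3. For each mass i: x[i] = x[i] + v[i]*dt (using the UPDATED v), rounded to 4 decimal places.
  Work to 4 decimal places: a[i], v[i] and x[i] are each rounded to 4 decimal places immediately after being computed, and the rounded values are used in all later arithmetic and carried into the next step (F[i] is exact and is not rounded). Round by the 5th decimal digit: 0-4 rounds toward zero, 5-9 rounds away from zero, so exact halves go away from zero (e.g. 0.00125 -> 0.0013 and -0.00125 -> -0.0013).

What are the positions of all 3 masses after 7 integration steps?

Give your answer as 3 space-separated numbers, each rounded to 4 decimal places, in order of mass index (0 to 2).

Step 0: x=[7.0000 10.0000 19.0000] v=[0.0000 0.0000 0.0000]
Step 1: x=[6.0000 11.5000 18.2500] v=[-4.0000 6.0000 -3.0000]
Step 2: x=[4.8750 13.3125 17.3125] v=[-4.5000 7.2500 -3.7500]
Step 3: x=[4.6406 14.0156 16.8750] v=[-0.9375 2.8125 -1.7500]
Step 4: x=[5.5898 13.0898 17.2227] v=[3.7969 -3.7031 1.3906]
Step 5: x=[7.0166 11.3223 18.0371] v=[5.7071 -7.0702 3.2577]
Step 6: x=[7.7657 10.1570 18.6728] v=[2.9962 -4.6611 2.5429]
Step 7: x=[7.1712 10.5229 18.6796] v=[-2.3782 1.4634 0.0271]

Answer: 7.1712 10.5229 18.6796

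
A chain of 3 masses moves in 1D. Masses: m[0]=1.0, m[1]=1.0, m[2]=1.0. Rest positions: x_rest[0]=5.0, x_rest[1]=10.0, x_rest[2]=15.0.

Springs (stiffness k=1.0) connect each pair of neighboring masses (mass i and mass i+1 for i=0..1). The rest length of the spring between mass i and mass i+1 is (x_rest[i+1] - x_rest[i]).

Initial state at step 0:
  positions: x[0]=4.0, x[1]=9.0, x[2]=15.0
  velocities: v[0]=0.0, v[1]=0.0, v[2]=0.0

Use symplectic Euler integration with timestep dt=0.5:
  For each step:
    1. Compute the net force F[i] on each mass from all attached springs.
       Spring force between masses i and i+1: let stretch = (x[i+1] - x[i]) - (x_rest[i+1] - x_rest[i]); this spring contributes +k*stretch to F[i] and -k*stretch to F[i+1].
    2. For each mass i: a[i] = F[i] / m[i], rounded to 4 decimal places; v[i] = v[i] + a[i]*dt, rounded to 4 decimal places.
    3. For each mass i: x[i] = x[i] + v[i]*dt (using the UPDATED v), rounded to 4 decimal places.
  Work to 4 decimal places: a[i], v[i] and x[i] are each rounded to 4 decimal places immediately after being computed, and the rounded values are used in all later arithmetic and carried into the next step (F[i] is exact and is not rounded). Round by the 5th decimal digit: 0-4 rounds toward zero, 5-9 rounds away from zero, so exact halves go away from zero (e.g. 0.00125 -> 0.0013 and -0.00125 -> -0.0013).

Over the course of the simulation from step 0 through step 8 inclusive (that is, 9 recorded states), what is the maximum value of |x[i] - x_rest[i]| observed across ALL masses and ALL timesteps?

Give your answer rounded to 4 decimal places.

Step 0: x=[4.0000 9.0000 15.0000] v=[0.0000 0.0000 0.0000]
Step 1: x=[4.0000 9.2500 14.7500] v=[0.0000 0.5000 -0.5000]
Step 2: x=[4.0625 9.5625 14.3750] v=[0.1250 0.6250 -0.7500]
Step 3: x=[4.2500 9.7032 14.0469] v=[0.3750 0.2813 -0.6563]
Step 4: x=[4.5508 9.5665 13.8828] v=[0.6016 -0.2735 -0.3282]
Step 5: x=[4.8556 9.2549 13.8897] v=[0.6095 -0.6232 0.0137]
Step 6: x=[5.0102 9.0022 13.9879] v=[0.3092 -0.5055 0.1963]
Step 7: x=[4.9128 8.9979 14.0897] v=[-0.1948 -0.0087 0.2035]
Step 8: x=[4.5867 9.2453 14.1685] v=[-0.6523 0.4947 0.1576]
Max displacement = 1.1172

Answer: 1.1172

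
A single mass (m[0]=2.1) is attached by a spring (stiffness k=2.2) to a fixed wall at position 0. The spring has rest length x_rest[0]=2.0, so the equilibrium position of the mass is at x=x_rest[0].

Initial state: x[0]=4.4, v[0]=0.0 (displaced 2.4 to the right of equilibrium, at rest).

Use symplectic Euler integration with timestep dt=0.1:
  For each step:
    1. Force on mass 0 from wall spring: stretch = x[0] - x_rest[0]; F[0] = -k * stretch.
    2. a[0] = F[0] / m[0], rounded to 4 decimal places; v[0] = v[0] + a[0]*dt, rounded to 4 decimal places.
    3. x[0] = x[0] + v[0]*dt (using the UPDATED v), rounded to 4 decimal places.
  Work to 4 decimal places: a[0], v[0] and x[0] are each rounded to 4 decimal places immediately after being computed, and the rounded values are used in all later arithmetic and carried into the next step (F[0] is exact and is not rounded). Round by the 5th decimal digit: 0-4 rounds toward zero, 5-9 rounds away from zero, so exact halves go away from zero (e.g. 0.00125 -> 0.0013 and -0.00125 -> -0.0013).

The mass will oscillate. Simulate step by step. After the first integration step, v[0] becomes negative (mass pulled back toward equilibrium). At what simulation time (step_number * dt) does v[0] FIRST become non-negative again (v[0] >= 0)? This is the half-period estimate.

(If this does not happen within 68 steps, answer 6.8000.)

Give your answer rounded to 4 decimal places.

Answer: 3.1000

Derivation:
Step 0: x=[4.4000] v=[0.0000]
Step 1: x=[4.3749] v=[-0.2514]
Step 2: x=[4.3249] v=[-0.5002]
Step 3: x=[4.2505] v=[-0.7438]
Step 4: x=[4.1525] v=[-0.9796]
Step 5: x=[4.0320] v=[-1.2051]
Step 6: x=[3.8902] v=[-1.4180]
Step 7: x=[3.7286] v=[-1.6160]
Step 8: x=[3.5489] v=[-1.7971]
Step 9: x=[3.3530] v=[-1.9594]
Step 10: x=[3.1429] v=[-2.1011]
Step 11: x=[2.9208] v=[-2.2208]
Step 12: x=[2.6891] v=[-2.3173]
Step 13: x=[2.4502] v=[-2.3895]
Step 14: x=[2.2065] v=[-2.4367]
Step 15: x=[1.9607] v=[-2.4583]
Step 16: x=[1.7153] v=[-2.4542]
Step 17: x=[1.4729] v=[-2.4244]
Step 18: x=[1.2360] v=[-2.3692]
Step 19: x=[1.0071] v=[-2.2892]
Step 20: x=[0.7886] v=[-2.1852]
Step 21: x=[0.5828] v=[-2.0583]
Step 22: x=[0.3918] v=[-1.9098]
Step 23: x=[0.2177] v=[-1.7413]
Step 24: x=[0.0622] v=[-1.5546]
Step 25: x=[-0.0730] v=[-1.3516]
Step 26: x=[-0.1864] v=[-1.1344]
Step 27: x=[-0.2769] v=[-0.9054]
Step 28: x=[-0.3436] v=[-0.6669]
Step 29: x=[-0.3857] v=[-0.4214]
Step 30: x=[-0.4029] v=[-0.1715]
Step 31: x=[-0.3949] v=[0.0802]
First v>=0 after going negative at step 31, time=3.1000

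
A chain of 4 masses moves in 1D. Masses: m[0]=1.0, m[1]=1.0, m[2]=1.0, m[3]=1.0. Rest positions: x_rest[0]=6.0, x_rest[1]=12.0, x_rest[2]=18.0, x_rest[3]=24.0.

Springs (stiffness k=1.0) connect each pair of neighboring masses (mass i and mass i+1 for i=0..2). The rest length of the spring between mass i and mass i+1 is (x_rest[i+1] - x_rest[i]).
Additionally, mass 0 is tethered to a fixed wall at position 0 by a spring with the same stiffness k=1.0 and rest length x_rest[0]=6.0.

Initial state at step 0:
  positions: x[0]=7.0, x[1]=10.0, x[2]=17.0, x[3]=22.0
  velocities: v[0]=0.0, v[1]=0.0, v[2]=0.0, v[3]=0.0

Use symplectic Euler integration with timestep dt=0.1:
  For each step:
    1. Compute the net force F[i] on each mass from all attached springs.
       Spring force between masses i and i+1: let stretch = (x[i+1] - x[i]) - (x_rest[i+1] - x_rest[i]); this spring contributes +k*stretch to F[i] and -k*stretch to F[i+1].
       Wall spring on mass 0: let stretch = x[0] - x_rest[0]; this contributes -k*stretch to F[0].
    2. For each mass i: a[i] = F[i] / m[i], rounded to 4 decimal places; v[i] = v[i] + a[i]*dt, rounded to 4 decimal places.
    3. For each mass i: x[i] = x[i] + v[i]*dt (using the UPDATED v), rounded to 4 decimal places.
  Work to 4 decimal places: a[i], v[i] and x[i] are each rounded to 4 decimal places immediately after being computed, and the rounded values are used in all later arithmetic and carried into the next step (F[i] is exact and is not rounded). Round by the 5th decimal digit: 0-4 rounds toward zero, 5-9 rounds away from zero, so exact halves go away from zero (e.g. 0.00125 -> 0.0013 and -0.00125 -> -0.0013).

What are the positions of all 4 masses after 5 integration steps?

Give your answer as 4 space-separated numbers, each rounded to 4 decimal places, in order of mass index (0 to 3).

Answer: 6.4410 10.5524 16.7306 22.1399

Derivation:
Step 0: x=[7.0000 10.0000 17.0000 22.0000] v=[0.0000 0.0000 0.0000 0.0000]
Step 1: x=[6.9600 10.0400 16.9800 22.0100] v=[-0.4000 0.4000 -0.2000 0.1000]
Step 2: x=[6.8812 10.1186 16.9409 22.0297] v=[-0.7880 0.7860 -0.3910 0.1970]
Step 3: x=[6.7660 10.2331 16.8845 22.0585] v=[-1.1524 1.1445 -0.5644 0.2881]
Step 4: x=[6.6178 10.3794 16.8133 22.0956] v=[-1.4823 1.4629 -0.7121 0.3707]
Step 5: x=[6.4410 10.5524 16.7306 22.1399] v=[-1.7679 1.7301 -0.8273 0.4425]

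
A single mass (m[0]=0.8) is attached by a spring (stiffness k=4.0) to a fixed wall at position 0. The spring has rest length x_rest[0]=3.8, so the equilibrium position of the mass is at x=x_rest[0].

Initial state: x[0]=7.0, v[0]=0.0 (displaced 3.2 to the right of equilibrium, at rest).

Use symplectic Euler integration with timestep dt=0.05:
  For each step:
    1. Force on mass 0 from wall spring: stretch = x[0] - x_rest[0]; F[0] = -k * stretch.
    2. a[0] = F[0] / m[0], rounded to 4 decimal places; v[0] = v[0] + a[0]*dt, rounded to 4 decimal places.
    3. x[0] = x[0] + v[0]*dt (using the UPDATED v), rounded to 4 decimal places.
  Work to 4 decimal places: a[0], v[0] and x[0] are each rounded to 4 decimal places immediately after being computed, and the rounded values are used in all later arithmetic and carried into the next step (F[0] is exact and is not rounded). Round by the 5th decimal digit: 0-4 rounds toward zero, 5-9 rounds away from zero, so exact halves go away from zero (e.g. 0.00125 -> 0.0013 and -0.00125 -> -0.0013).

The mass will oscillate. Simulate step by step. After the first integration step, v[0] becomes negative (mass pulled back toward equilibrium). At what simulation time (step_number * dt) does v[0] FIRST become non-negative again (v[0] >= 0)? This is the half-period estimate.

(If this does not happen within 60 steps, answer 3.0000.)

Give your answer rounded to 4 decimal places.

Step 0: x=[7.0000] v=[0.0000]
Step 1: x=[6.9600] v=[-0.8000]
Step 2: x=[6.8805] v=[-1.5900]
Step 3: x=[6.7625] v=[-2.3601]
Step 4: x=[6.6075] v=[-3.1007]
Step 5: x=[6.4174] v=[-3.8026]
Step 6: x=[6.1946] v=[-4.4570]
Step 7: x=[5.9418] v=[-5.0557]
Step 8: x=[5.6622] v=[-5.5912]
Step 9: x=[5.3594] v=[-6.0568]
Step 10: x=[5.0371] v=[-6.4467]
Step 11: x=[4.6993] v=[-6.7560]
Step 12: x=[4.3503] v=[-6.9808]
Step 13: x=[3.9944] v=[-7.1184]
Step 14: x=[3.6361] v=[-7.1670]
Step 15: x=[3.2798] v=[-7.1260]
Step 16: x=[2.9300] v=[-6.9960]
Step 17: x=[2.5911] v=[-6.7785]
Step 18: x=[2.2673] v=[-6.4763]
Step 19: x=[1.9626] v=[-6.0931]
Step 20: x=[1.6809] v=[-5.6338]
Step 21: x=[1.4257] v=[-5.1040]
Step 22: x=[1.2002] v=[-4.5104]
Step 23: x=[1.0072] v=[-3.8605]
Step 24: x=[0.8491] v=[-3.1623]
Step 25: x=[0.7279] v=[-2.4246]
Step 26: x=[0.6451] v=[-1.6566]
Step 27: x=[0.6017] v=[-0.8679]
Step 28: x=[0.5983] v=[-0.0683]
Step 29: x=[0.6349] v=[0.7321]
First v>=0 after going negative at step 29, time=1.4500

Answer: 1.4500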